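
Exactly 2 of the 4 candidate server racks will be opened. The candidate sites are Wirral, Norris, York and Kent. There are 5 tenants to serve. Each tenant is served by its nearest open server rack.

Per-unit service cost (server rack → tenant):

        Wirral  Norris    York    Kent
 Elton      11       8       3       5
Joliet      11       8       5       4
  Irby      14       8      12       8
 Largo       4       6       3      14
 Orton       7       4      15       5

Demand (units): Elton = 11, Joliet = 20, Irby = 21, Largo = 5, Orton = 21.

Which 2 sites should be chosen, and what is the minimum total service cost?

With exactly 2 open, each tenant uses its cheapest among the chosen.
{Norris, York}: Elton→York 3·11=33, Joliet→York 5·20=100, Irby→Norris 8·21=168, Largo→York 3·5=15, Orton→Norris 4·21=84. Service cost 400.
{York, Kent}: service cost 401
{Norris, Kent}: service cost 417
Among all 6 size-2 choices, {Norris, York} is lowest.

Choose Norris and York; total service cost 400.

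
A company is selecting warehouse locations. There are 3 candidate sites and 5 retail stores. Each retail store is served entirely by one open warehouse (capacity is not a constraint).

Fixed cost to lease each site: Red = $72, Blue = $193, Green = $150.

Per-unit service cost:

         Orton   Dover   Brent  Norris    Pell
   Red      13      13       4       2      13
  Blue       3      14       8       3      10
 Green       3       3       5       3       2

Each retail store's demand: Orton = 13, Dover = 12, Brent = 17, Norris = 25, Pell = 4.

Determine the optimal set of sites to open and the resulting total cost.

Open Green only; minimum total cost 393.

For any fixed open set, each retail store goes to its cheapest open site; total = fixed + service.
{Green}: Orton→Green 3·13=39, Dover→Green 3·12=36, Brent→Green 5·17=85, Norris→Green 3·25=75, Pell→Green 2·4=8. Service 243; fixed 150; total 393.
{Red, Green}: service 201 + fixed 222 = 423
{Red}: service 495 + fixed 72 = 567
{Red, Blue, Green}: service 201 + fixed 415 = 616
No other subset beats 393.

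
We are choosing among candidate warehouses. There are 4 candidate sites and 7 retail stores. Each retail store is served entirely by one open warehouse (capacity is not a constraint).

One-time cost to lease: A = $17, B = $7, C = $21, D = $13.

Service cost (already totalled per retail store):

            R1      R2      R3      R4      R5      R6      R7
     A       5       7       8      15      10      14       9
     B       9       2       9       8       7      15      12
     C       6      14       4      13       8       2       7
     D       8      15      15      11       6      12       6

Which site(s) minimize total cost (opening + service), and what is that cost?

Open B and C; minimum total cost 64.

For any fixed open set, each retail store goes to its cheapest open site; total = fixed + service.
{B, C}: R1→C 6, R2→B 2, R3→C 4, R4→B 8, R5→B 7, R6→C 2, R7→C 7. Service 36; fixed 28; total 64.
{B}: service 62 + fixed 7 = 69
{B, D}: service 51 + fixed 20 = 71
{A, B, C, D}: service 33 + fixed 58 = 91
No other subset beats 64.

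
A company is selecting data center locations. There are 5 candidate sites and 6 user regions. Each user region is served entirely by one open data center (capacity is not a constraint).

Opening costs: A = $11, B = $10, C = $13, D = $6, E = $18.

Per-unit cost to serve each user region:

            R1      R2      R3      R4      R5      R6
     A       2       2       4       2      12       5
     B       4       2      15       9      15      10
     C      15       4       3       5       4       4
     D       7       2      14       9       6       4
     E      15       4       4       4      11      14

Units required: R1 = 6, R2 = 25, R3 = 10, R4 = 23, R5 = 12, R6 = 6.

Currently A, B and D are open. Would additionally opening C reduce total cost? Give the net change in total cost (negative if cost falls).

Yes — net change −21 (cost falls by 21).

Current service cost with {A, B, D}: 244.
Adding C: each user region re-picks its cheapest; new service cost 210, saving 34.
Extra fixed cost: 13. Net change = 13 − 34 = -21.
(Totals: 271 → 250.)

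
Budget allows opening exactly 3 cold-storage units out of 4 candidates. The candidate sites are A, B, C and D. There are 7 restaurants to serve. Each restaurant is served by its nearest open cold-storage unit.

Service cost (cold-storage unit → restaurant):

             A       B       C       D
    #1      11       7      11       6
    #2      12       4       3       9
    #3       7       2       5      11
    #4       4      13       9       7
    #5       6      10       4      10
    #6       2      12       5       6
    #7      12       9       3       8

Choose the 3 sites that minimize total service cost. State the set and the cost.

Choose A, B and C; total service cost 25.

With exactly 3 open, each restaurant uses its cheapest among the chosen.
{A, B, C}: #1→B 7, #2→C 3, #3→B 2, #4→A 4, #5→C 4, #6→A 2, #7→C 3. Service cost 25.
{A, C, D}: service cost 27
{B, C, D}: service cost 30
Among all 4 size-3 choices, {A, B, C} is lowest.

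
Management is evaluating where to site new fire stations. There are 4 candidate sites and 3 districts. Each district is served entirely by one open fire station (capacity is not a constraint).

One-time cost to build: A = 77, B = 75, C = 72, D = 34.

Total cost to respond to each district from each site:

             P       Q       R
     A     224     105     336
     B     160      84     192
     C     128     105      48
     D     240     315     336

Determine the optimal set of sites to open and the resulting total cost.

For any fixed open set, each district goes to its cheapest open site; total = fixed + service.
{C}: P→C 128, Q→C 105, R→C 48. Service 281; fixed 72; total 353.
{C, D}: P→C 128, Q→C 105, R→C 48. Service 281; fixed 106; total 387.
{B, C}: P→C 128, Q→B 84, R→C 48. Service 260; fixed 147; total 407.
{A, B, C, D}: service 260 + fixed 258 = 518
(All 15 nonempty subsets were checked; C only is lowest.)

Open C only; minimum total cost 353.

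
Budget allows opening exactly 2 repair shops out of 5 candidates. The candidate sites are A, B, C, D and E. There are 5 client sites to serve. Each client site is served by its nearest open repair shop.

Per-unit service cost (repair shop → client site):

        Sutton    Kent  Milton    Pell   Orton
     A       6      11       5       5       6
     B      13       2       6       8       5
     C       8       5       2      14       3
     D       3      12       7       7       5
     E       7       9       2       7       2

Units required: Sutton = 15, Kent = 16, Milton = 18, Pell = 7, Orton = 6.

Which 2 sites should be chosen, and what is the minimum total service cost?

Choose C and D; total service cost 228.

With exactly 2 open, each client site uses its cheapest among the chosen.
{C, D}: Sutton→D 3·15=45, Kent→C 5·16=80, Milton→C 2·18=36, Pell→D 7·7=49, Orton→C 3·6=18. Service cost 228.
{B, E}: service cost 234
{A, C}: service cost 259
Among all 10 size-2 choices, {C, D} is lowest.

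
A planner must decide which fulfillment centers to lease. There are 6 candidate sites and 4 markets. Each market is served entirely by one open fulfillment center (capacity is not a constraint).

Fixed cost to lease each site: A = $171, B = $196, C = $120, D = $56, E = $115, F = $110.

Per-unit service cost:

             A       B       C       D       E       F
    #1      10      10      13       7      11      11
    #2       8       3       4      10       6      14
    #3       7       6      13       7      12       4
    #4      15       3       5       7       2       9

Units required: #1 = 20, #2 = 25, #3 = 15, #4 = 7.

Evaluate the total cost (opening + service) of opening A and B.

Total cost: 753

Each market is assigned to its cheapest site among the open ones.
{A, B}: #1→A 10·20=200, #2→B 3·25=75, #3→B 6·15=90, #4→B 3·7=21. Service 386; fixed 367; total 753.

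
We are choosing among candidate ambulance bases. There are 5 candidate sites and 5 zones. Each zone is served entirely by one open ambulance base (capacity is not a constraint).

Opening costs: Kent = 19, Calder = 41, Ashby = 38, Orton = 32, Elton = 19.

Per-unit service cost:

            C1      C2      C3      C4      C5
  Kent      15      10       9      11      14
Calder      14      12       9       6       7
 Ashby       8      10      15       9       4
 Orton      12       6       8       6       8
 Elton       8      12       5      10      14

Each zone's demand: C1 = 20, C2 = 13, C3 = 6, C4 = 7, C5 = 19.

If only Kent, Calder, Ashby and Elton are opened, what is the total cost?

Total cost: 555

Each zone is assigned to its cheapest site among the open ones.
{Kent, Calder, Ashby, Elton}: C1→Ashby 8·20=160, C2→Kent 10·13=130, C3→Elton 5·6=30, C4→Calder 6·7=42, C5→Ashby 4·19=76. Service 438; fixed 117; total 555.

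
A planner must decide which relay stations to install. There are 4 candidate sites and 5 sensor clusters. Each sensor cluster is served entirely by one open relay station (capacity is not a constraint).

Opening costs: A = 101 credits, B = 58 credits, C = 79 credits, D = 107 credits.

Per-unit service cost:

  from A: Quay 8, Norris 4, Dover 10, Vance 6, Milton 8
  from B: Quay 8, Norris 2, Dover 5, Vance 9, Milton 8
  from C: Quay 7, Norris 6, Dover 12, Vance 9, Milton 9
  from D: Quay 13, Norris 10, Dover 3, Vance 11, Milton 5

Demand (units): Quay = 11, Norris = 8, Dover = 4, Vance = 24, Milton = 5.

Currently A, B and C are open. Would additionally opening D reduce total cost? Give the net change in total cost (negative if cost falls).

Current service cost with {A, B, C}: 297.
Adding D: each sensor cluster re-picks its cheapest; new service cost 274, saving 23.
Extra fixed cost: 107. Net change = 107 − 23 = 84.
(Totals: 535 → 619.)

No — net change +84 (cost rises by 84).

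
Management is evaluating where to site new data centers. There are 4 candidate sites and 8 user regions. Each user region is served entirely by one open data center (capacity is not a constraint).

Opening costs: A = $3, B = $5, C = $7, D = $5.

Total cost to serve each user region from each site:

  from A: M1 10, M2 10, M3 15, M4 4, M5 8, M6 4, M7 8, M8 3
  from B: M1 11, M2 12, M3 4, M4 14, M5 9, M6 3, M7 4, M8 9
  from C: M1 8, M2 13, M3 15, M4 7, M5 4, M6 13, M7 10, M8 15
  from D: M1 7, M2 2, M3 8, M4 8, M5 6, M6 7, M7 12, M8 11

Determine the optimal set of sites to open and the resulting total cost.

For any fixed open set, each user region goes to its cheapest open site; total = fixed + service.
{A, B, D}: M1→D 7, M2→D 2, M3→B 4, M4→A 4, M5→D 6, M6→B 3, M7→B 4, M8→A 3. Service 33; fixed 13; total 46.
{A, D}: service 42 + fixed 8 = 50
{A, B, C, D}: M1→D 7, M2→D 2, M3→B 4, M4→A 4, M5→C 4, M6→B 3, M7→B 4, M8→A 3. Service 31; fixed 20; total 51.
{A}: service 62 + fixed 3 = 65
No other subset beats 46.

Open A, B and D; minimum total cost 46.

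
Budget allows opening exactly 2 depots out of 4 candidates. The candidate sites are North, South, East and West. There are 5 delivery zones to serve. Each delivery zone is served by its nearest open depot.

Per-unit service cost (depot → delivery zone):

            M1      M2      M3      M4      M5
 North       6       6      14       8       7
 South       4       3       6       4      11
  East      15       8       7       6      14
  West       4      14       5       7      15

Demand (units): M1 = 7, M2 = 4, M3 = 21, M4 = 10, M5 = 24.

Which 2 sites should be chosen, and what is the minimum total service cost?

With exactly 2 open, each delivery zone uses its cheapest among the chosen.
{North, South}: M1→South 4·7=28, M2→South 3·4=12, M3→South 6·21=126, M4→South 4·10=40, M5→North 7·24=168. Service cost 374.
{North, West}: service cost 395
{North, East}: service cost 441
Among all 6 size-2 choices, {North, South} is lowest.

Choose North and South; total service cost 374.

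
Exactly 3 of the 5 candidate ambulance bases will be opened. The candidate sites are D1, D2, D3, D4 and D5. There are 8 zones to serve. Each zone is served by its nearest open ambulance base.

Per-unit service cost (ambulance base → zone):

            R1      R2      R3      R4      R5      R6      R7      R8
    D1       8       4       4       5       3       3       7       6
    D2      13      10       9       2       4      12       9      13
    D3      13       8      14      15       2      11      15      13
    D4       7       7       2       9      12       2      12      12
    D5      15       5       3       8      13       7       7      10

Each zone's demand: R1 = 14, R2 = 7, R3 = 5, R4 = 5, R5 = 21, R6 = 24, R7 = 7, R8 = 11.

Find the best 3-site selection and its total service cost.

Choose D1, D3 and D4; total service cost 366.

With exactly 3 open, each zone uses its cheapest among the chosen.
{D1, D3, D4}: R1→D4 7·14=98, R2→D1 4·7=28, R3→D4 2·5=10, R4→D1 5·5=25, R5→D3 2·21=42, R6→D4 2·24=48, R7→D1 7·7=49, R8→D1 6·11=66. Service cost 366.
{D1, D2, D4}: service cost 372
{D1, D4, D5}: service cost 387
Among all 10 size-3 choices, {D1, D3, D4} is lowest.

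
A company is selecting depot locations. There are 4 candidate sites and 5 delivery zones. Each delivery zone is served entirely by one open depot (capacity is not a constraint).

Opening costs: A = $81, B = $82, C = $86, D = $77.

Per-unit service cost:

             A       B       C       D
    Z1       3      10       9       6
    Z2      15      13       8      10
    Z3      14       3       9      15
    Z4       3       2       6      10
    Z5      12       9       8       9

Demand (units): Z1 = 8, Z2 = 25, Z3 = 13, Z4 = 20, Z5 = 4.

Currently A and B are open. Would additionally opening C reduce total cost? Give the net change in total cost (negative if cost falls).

Yes — net change −43 (cost falls by 43).

Current service cost with {A, B}: 464.
Adding C: each delivery zone re-picks its cheapest; new service cost 335, saving 129.
Extra fixed cost: 86. Net change = 86 − 129 = -43.
(Totals: 627 → 584.)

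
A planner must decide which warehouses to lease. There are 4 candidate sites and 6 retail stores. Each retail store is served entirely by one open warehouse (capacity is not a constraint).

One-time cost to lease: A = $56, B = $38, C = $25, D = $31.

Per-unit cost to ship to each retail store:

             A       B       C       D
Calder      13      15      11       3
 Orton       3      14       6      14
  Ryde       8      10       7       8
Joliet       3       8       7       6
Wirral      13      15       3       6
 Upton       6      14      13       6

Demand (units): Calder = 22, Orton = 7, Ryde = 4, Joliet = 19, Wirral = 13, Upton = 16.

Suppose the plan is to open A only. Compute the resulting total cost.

Each retail store is assigned to its cheapest site among the open ones.
{A}: Calder→A 13·22=286, Orton→A 3·7=21, Ryde→A 8·4=32, Joliet→A 3·19=57, Wirral→A 13·13=169, Upton→A 6·16=96. Service 661; fixed 56; total 717.

Total cost: 717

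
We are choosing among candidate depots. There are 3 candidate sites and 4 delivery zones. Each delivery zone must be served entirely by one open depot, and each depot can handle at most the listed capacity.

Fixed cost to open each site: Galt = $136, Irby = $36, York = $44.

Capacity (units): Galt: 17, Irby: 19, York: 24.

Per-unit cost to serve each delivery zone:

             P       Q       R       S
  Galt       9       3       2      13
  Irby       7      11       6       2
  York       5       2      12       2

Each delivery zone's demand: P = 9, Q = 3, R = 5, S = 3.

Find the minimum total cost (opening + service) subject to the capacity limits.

Open {York}: P→York 5·9=45, Q→York 2·3=6, R→York 12·5=60, S→York 2·3=6.
Loads: York carries 20/24. Service 117; fixed 44; total 161.
Next best feasible plan costs 167.

Minimum total cost: 161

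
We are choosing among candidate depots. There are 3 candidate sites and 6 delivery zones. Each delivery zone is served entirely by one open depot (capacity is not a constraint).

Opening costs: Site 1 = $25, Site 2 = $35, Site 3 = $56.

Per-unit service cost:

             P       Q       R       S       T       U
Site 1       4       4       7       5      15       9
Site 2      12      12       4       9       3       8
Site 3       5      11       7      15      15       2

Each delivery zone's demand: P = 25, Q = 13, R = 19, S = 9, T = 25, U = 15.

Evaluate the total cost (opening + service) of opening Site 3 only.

Each delivery zone is assigned to its cheapest site among the open ones.
{Site 3}: P→Site 3 5·25=125, Q→Site 3 11·13=143, R→Site 3 7·19=133, S→Site 3 15·9=135, T→Site 3 15·25=375, U→Site 3 2·15=30. Service 941; fixed 56; total 997.

Total cost: 997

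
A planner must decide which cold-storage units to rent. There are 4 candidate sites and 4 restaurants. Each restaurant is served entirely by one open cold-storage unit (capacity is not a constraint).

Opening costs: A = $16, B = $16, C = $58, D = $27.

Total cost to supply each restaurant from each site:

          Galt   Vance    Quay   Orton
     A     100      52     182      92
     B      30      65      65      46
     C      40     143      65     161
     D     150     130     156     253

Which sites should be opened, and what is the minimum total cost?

For any fixed open set, each restaurant goes to its cheapest open site; total = fixed + service.
{B}: Galt→B 30, Vance→B 65, Quay→B 65, Orton→B 46. Service 206; fixed 16; total 222.
{A, B}: Galt→B 30, Vance→A 52, Quay→B 65, Orton→B 46. Service 193; fixed 32; total 225.
{B, D}: Galt→B 30, Vance→B 65, Quay→B 65, Orton→B 46. Service 206; fixed 43; total 249.
{A, B, C, D}: Galt→B 30, Vance→A 52, Quay→B 65, Orton→B 46. Service 193; fixed 117; total 310.
No other subset beats 222.

Open B only; minimum total cost 222.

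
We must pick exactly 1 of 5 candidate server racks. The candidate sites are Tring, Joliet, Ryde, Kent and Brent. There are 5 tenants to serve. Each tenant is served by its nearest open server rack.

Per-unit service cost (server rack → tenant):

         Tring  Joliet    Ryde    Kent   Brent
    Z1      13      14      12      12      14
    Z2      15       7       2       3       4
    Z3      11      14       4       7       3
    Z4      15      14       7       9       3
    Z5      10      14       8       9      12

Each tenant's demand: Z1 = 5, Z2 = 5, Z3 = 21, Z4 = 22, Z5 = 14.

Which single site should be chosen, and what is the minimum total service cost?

Choose Brent only; total service cost 387.

With exactly 1 open, each tenant uses its cheapest among the chosen.
{Brent}: Z1→Brent 14·5=70, Z2→Brent 4·5=20, Z3→Brent 3·21=63, Z4→Brent 3·22=66, Z5→Brent 12·14=168. Service cost 387.
{Ryde}: service cost 420
{Kent}: service cost 546
Among all 5 size-1 choices, {Brent} is lowest.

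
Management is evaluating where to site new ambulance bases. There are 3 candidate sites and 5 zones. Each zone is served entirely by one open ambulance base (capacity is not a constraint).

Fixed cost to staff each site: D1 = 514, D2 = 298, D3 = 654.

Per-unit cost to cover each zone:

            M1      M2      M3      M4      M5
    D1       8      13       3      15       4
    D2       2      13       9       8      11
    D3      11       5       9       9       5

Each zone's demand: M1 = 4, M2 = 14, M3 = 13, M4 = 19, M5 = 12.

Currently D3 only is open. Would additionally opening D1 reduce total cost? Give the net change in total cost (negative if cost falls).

Current service cost with {D3}: 462.
Adding D1: each zone re-picks its cheapest; new service cost 360, saving 102.
Extra fixed cost: 514. Net change = 514 − 102 = 412.
(Totals: 1116 → 1528.)

No — net change +412 (cost rises by 412).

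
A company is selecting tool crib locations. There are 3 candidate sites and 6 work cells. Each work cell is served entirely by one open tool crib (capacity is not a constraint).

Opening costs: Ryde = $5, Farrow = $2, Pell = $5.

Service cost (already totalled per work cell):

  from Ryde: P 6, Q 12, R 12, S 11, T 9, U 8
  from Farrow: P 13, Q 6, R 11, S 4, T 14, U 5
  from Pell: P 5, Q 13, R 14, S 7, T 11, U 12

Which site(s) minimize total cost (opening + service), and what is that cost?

Open Ryde and Farrow; minimum total cost 48.

For any fixed open set, each work cell goes to its cheapest open site; total = fixed + service.
{Ryde, Farrow}: P→Ryde 6, Q→Farrow 6, R→Farrow 11, S→Farrow 4, T→Ryde 9, U→Farrow 5. Service 41; fixed 7; total 48.
{Farrow, Pell}: service 42 + fixed 7 = 49
{Ryde, Farrow, Pell}: P→Pell 5, Q→Farrow 6, R→Farrow 11, S→Farrow 4, T→Ryde 9, U→Farrow 5. Service 40; fixed 12; total 52.
{Farrow}: service 53 + fixed 2 = 55
(All 7 nonempty subsets were checked; Ryde and Farrow is lowest.)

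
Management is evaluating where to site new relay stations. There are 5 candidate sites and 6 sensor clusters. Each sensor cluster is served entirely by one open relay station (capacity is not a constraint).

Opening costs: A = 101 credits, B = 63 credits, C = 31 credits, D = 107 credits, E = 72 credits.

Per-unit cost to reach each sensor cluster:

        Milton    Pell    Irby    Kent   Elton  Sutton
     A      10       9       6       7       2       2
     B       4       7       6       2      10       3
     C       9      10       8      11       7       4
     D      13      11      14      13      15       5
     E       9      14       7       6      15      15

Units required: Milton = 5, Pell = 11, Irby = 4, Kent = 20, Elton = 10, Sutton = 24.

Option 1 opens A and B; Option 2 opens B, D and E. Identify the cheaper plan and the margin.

Option 1 is cheaper by 182.

Option 1: {A, B}: Milton→B 4·5=20, Pell→B 7·11=77, Irby→A 6·4=24, Kent→B 2·20=40, Elton→A 2·10=20, Sutton→A 2·24=48. Service 229; fixed 164; total 393.
Option 2: {B, D, E}: Milton→B 4·5=20, Pell→B 7·11=77, Irby→B 6·4=24, Kent→B 2·20=40, Elton→B 10·10=100, Sutton→B 3·24=72. Service 333; fixed 242; total 575.
Difference: |393 − 575| = 182.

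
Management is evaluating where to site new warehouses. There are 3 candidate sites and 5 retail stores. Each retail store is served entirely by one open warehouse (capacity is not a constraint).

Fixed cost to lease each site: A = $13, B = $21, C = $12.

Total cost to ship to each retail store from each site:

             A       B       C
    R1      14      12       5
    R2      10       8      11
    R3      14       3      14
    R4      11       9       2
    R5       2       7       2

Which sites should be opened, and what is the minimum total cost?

For any fixed open set, each retail store goes to its cheapest open site; total = fixed + service.
{C}: R1→C 5, R2→C 11, R3→C 14, R4→C 2, R5→C 2. Service 34; fixed 12; total 46.
{B, C}: service 20 + fixed 33 = 53
{A, C}: service 33 + fixed 25 = 58
{A, B, C}: service 20 + fixed 46 = 66
No other subset beats 46.

Open C only; minimum total cost 46.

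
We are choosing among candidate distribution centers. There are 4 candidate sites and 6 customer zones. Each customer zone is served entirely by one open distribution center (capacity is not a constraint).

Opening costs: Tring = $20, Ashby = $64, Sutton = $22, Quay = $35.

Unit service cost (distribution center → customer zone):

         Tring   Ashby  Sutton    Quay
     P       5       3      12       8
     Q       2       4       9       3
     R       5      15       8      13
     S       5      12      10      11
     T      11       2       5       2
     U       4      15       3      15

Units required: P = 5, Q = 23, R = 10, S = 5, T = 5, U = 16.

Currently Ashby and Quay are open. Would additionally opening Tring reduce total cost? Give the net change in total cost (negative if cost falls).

Current service cost with {Ashby, Quay}: 519.
Adding Tring: each customer zone re-picks its cheapest; new service cost 210, saving 309.
Extra fixed cost: 20. Net change = 20 − 309 = -289.
(Totals: 618 → 329.)

Yes — net change −289 (cost falls by 289).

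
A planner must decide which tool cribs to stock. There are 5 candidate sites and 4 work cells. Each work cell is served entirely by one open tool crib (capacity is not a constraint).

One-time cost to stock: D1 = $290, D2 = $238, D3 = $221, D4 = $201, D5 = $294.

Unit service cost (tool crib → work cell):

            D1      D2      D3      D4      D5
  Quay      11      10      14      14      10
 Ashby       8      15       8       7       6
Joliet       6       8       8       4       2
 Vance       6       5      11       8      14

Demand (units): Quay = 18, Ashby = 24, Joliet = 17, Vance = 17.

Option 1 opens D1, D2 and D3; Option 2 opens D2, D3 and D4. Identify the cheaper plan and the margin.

Option 2 is cheaper by 147.

Option 1: {D1, D2, D3}: Quay→D2 10·18=180, Ashby→D1 8·24=192, Joliet→D1 6·17=102, Vance→D2 5·17=85. Service 559; fixed 749; total 1308.
Option 2: {D2, D3, D4}: Quay→D2 10·18=180, Ashby→D4 7·24=168, Joliet→D4 4·17=68, Vance→D2 5·17=85. Service 501; fixed 660; total 1161.
Difference: |1308 − 1161| = 147.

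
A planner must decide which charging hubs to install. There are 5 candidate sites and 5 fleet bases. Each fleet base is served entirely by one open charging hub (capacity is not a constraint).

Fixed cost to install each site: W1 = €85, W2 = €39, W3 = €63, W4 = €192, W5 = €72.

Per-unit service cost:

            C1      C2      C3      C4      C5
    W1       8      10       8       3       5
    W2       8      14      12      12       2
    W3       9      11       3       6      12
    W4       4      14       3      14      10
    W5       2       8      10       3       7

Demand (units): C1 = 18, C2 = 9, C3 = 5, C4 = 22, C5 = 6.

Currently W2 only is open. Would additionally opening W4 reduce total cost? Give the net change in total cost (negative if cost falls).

Current service cost with {W2}: 606.
Adding W4: each fleet base re-picks its cheapest; new service cost 489, saving 117.
Extra fixed cost: 192. Net change = 192 − 117 = 75.
(Totals: 645 → 720.)

No — net change +75 (cost rises by 75).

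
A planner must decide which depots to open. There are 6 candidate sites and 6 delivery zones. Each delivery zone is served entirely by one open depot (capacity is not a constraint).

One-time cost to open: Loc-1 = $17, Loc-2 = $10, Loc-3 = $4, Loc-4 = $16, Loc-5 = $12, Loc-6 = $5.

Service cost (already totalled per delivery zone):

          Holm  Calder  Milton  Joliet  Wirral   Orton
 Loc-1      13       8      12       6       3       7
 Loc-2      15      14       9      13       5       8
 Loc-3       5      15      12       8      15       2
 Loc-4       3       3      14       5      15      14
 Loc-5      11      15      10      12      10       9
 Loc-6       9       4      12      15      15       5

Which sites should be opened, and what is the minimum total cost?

For any fixed open set, each delivery zone goes to its cheapest open site; total = fixed + service.
{Loc-2, Loc-3, Loc-6}: Holm→Loc-3 5, Calder→Loc-6 4, Milton→Loc-2 9, Joliet→Loc-3 8, Wirral→Loc-2 5, Orton→Loc-3 2. Service 33; fixed 19; total 52.
{Loc-3, Loc-6}: service 46 + fixed 9 = 55
{Loc-1, Loc-3}: service 36 + fixed 21 = 57
{Loc-1, Loc-2, Loc-3, Loc-4, Loc-5, Loc-6}: service 25 + fixed 64 = 89
No other subset beats 52.

Open Loc-2, Loc-3 and Loc-6; minimum total cost 52.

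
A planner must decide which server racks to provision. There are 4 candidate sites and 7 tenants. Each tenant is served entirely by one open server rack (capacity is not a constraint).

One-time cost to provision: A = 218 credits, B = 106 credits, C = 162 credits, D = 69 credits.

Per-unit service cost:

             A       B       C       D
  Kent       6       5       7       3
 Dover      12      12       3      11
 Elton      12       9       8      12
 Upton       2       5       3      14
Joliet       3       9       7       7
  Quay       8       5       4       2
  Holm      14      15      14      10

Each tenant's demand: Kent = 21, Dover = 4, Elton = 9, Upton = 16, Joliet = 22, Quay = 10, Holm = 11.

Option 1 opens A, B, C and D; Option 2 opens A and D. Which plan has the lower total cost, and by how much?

Option 1: {A, B, C, D}: Kent→D 3·21=63, Dover→C 3·4=12, Elton→C 8·9=72, Upton→A 2·16=32, Joliet→A 3·22=66, Quay→D 2·10=20, Holm→D 10·11=110. Service 375; fixed 555; total 930.
Option 2: {A, D}: Kent→D 3·21=63, Dover→D 11·4=44, Elton→A 12·9=108, Upton→A 2·16=32, Joliet→A 3·22=66, Quay→D 2·10=20, Holm→D 10·11=110. Service 443; fixed 287; total 730.
Difference: |930 − 730| = 200.

Option 2 is cheaper by 200.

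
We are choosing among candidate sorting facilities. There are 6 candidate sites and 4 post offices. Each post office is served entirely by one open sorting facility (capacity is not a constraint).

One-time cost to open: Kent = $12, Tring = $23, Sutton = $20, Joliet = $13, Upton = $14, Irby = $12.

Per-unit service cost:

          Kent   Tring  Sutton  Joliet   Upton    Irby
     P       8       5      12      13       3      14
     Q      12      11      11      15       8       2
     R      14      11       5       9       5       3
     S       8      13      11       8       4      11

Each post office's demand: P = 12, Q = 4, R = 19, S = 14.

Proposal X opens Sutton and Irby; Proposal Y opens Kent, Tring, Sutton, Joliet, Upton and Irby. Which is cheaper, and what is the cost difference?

Proposal Y is cheaper by 144.

Proposal X: {Sutton, Irby}: P→Sutton 12·12=144, Q→Irby 2·4=8, R→Irby 3·19=57, S→Sutton 11·14=154. Service 363; fixed 32; total 395.
Proposal Y: {Kent, Tring, Sutton, Joliet, Upton, Irby}: P→Upton 3·12=36, Q→Irby 2·4=8, R→Irby 3·19=57, S→Upton 4·14=56. Service 157; fixed 94; total 251.
Difference: |395 − 251| = 144.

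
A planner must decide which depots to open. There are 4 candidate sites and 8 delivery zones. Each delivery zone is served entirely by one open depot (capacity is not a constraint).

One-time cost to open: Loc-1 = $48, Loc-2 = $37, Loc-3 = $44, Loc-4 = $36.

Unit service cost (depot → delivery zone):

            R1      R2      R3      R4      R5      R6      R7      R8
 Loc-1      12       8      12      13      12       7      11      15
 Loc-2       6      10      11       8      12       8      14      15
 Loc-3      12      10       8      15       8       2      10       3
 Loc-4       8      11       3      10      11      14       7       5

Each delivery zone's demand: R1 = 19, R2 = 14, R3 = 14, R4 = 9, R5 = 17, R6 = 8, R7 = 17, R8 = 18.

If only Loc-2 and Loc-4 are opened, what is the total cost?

Each delivery zone is assigned to its cheapest site among the open ones.
{Loc-2, Loc-4}: R1→Loc-2 6·19=114, R2→Loc-2 10·14=140, R3→Loc-4 3·14=42, R4→Loc-2 8·9=72, R5→Loc-4 11·17=187, R6→Loc-2 8·8=64, R7→Loc-4 7·17=119, R8→Loc-4 5·18=90. Service 828; fixed 73; total 901.

Total cost: 901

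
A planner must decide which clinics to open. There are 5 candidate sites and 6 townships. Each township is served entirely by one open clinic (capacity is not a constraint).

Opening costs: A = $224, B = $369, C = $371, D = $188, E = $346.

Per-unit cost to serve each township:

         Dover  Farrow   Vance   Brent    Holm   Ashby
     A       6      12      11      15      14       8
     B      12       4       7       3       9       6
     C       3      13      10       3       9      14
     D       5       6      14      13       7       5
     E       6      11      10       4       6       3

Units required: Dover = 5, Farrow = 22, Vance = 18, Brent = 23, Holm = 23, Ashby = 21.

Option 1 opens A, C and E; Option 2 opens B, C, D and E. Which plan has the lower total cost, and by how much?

Option 1: {A, C, E}: Dover→C 3·5=15, Farrow→E 11·22=242, Vance→C 10·18=180, Brent→C 3·23=69, Holm→E 6·23=138, Ashby→E 3·21=63. Service 707; fixed 941; total 1648.
Option 2: {B, C, D, E}: Dover→C 3·5=15, Farrow→B 4·22=88, Vance→B 7·18=126, Brent→B 3·23=69, Holm→E 6·23=138, Ashby→E 3·21=63. Service 499; fixed 1274; total 1773.
Difference: |1648 − 1773| = 125.

Option 1 is cheaper by 125.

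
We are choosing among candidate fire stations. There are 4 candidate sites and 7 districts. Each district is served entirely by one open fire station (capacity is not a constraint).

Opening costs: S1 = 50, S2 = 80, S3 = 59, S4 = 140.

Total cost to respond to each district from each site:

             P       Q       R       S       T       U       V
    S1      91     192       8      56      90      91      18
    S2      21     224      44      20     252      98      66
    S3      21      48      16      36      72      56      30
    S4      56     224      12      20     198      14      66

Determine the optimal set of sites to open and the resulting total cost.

For any fixed open set, each district goes to its cheapest open site; total = fixed + service.
{S3}: P→S3 21, Q→S3 48, R→S3 16, S→S3 36, T→S3 72, U→S3 56, V→S3 30. Service 279; fixed 59; total 338.
{S1, S3}: service 259 + fixed 109 = 368
{S2, S3}: P→S2 21, Q→S3 48, R→S3 16, S→S2 20, T→S3 72, U→S3 56, V→S3 30. Service 263; fixed 139; total 402.
{S1, S2, S3, S4}: P→S2 21, Q→S3 48, R→S1 8, S→S2 20, T→S3 72, U→S4 14, V→S1 18. Service 201; fixed 329; total 530.
No other subset beats 338.

Open S3 only; minimum total cost 338.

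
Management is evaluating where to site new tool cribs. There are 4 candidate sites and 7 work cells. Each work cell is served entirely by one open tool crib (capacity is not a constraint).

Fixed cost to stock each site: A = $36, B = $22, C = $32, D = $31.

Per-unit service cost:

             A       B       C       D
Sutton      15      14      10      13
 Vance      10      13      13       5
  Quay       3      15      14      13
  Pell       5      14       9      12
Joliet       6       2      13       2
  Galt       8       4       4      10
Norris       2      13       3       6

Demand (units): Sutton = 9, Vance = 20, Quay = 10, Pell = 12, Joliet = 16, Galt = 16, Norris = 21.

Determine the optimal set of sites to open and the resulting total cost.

For any fixed open set, each work cell goes to its cheapest open site; total = fixed + service.
{A, C, D}: Sutton→C 10·9=90, Vance→D 5·20=100, Quay→A 3·10=30, Pell→A 5·12=60, Joliet→D 2·16=32, Galt→C 4·16=64, Norris→A 2·21=42. Service 418; fixed 99; total 517.
{A, B, D}: service 445 + fixed 89 = 534
{A, B, C, D}: service 418 + fixed 121 = 539
{B}: Sutton→B 14·9=126, Vance→B 13·20=260, Quay→B 15·10=150, Pell→B 14·12=168, Joliet→B 2·16=32, Galt→B 4·16=64, Norris→B 13·21=273. Service 1073; fixed 22; total 1095.
No other subset beats 517.

Open A, C and D; minimum total cost 517.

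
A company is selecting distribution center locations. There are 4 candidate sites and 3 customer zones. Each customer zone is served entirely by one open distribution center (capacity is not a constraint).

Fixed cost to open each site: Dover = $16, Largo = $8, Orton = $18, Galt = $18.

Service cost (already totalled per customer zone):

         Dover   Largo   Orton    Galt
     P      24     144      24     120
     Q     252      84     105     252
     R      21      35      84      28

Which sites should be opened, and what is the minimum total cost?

Open Dover and Largo; minimum total cost 153.

For any fixed open set, each customer zone goes to its cheapest open site; total = fixed + service.
{Dover, Largo}: P→Dover 24, Q→Largo 84, R→Dover 21. Service 129; fixed 24; total 153.
{Largo, Orton}: service 143 + fixed 26 = 169
{Dover, Largo, Orton}: P→Dover 24, Q→Largo 84, R→Dover 21. Service 129; fixed 42; total 171.
{Dover, Largo, Orton, Galt}: P→Dover 24, Q→Largo 84, R→Dover 21. Service 129; fixed 60; total 189.
No other subset beats 153.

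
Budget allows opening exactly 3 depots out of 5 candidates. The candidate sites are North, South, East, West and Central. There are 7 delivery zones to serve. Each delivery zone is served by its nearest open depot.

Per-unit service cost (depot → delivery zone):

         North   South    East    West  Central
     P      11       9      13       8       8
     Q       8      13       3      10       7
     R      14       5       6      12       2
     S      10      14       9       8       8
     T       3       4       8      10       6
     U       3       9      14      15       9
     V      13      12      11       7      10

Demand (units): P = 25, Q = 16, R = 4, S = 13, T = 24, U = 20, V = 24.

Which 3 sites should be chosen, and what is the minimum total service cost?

With exactly 3 open, each delivery zone uses its cheapest among the chosen.
{North, East, West}: P→West 8·25=200, Q→East 3·16=48, R→East 6·4=24, S→West 8·13=104, T→North 3·24=72, U→North 3·20=60, V→West 7·24=168. Service cost 676.
{North, West, Central}: service cost 724
{North, East, Central}: service cost 732
Among all 10 size-3 choices, {North, East, West} is lowest.

Choose North, East and West; total service cost 676.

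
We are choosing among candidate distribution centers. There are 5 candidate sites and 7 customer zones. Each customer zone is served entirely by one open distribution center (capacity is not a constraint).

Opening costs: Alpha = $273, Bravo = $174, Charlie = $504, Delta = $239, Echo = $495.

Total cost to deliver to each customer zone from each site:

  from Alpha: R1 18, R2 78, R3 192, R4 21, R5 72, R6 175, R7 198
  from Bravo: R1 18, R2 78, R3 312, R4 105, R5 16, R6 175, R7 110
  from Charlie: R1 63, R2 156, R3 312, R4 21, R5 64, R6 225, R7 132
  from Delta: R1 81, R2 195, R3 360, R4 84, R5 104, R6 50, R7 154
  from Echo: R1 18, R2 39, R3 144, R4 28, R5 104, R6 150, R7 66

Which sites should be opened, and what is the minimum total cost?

Open Bravo only; minimum total cost 988.

For any fixed open set, each customer zone goes to its cheapest open site; total = fixed + service.
{Bravo}: R1→Bravo 18, R2→Bravo 78, R3→Bravo 312, R4→Bravo 105, R5→Bravo 16, R6→Bravo 175, R7→Bravo 110. Service 814; fixed 174; total 988.
{Alpha}: service 754 + fixed 273 = 1027
{Echo}: service 549 + fixed 495 = 1044
{Alpha, Bravo, Charlie, Delta, Echo}: R1→Alpha 18, R2→Echo 39, R3→Echo 144, R4→Alpha 21, R5→Bravo 16, R6→Delta 50, R7→Echo 66. Service 354; fixed 1685; total 2039.
No other subset beats 988.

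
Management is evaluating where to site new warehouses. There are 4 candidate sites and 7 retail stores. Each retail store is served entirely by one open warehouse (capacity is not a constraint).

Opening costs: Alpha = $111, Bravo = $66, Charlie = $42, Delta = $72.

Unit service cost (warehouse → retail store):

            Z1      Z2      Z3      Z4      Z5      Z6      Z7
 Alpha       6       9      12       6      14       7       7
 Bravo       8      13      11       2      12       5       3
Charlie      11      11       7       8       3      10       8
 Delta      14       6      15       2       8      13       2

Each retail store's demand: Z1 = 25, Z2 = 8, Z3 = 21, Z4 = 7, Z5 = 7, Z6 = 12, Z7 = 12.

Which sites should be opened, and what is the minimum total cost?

Open Bravo and Charlie; minimum total cost 674.

For any fixed open set, each retail store goes to its cheapest open site; total = fixed + service.
{Bravo, Charlie}: Z1→Bravo 8·25=200, Z2→Charlie 11·8=88, Z3→Charlie 7·21=147, Z4→Bravo 2·7=14, Z5→Charlie 3·7=21, Z6→Bravo 5·12=60, Z7→Bravo 3·12=36. Service 566; fixed 108; total 674.
{Bravo, Charlie, Delta}: service 514 + fixed 180 = 694
{Alpha, Charlie, Delta}: Z1→Alpha 6·25=150, Z2→Delta 6·8=48, Z3→Charlie 7·21=147, Z4→Delta 2·7=14, Z5→Charlie 3·7=21, Z6→Alpha 7·12=84, Z7→Delta 2·12=24. Service 488; fixed 225; total 713.
{Alpha, Bravo, Charlie, Delta}: service 464 + fixed 291 = 755
No other subset beats 674.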